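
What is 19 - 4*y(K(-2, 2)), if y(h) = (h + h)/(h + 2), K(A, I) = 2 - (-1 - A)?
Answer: 49/3 ≈ 16.333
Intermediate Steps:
K(A, I) = 3 + A (K(A, I) = 2 + (1 + A) = 3 + A)
y(h) = 2*h/(2 + h) (y(h) = (2*h)/(2 + h) = 2*h/(2 + h))
19 - 4*y(K(-2, 2)) = 19 - 8*(3 - 2)/(2 + (3 - 2)) = 19 - 8/(2 + 1) = 19 - 8/3 = 49/3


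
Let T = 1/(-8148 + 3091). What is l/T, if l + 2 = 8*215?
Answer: -8687926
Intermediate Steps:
l = 1718 (l = -2 + 8*215 = -2 + 1720 = 1718)
T = -1/5057 (T = 1/(-5057) = -1/5057 ≈ -0.00019775)
l/T = 1718/(-1/5057) = 1718*(-5057) = -8687926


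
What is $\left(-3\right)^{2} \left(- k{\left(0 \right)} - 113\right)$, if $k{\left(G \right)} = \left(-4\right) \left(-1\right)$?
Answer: $-1053$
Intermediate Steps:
$k{\left(G \right)} = 4$
$\left(-3\right)^{2} \left(- k{\left(0 \right)} - 113\right) = \left(-3\right)^{2} \left(\left(-1\right) 4 - 113\right) = 9 \left(-4 - 113\right) = 9 \left(-117\right) = -1053$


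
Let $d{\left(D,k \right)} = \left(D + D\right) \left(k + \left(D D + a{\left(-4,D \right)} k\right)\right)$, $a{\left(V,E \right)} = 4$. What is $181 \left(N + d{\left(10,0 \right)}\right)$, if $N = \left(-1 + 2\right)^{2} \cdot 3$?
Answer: $362543$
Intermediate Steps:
$d{\left(D,k \right)} = 2 D \left(D^{2} + 5 k\right)$ ($d{\left(D,k \right)} = \left(D + D\right) \left(k + \left(D D + 4 k\right)\right) = 2 D \left(k + \left(D^{2} + 4 k\right)\right) = 2 D \left(D^{2} + 5 k\right)$)
$N = 3$ ($N = 1^{2} \cdot 3 = 1 \cdot 3 = 3$)
$181 \left(N + d{\left(10,0 \right)}\right) = 181 \left(3 + 2 \cdot 10 \left(10^{2} + 5 \cdot 0\right)\right) = 181 \left(3 + 2 \cdot 10 \left(100 + 0\right)\right) = 181 \left(3 + 2 \cdot 10 \cdot 100\right) = 181 \left(3 + 2000\right) = 181 \cdot 2003 = 362543$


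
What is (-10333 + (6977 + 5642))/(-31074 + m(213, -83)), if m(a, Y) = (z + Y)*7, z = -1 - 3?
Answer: -762/10561 ≈ -0.072152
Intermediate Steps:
z = -4
m(a, Y) = -28 + 7*Y (m(a, Y) = (-4 + Y)*7 = -28 + 7*Y)
(-10333 + (6977 + 5642))/(-31074 + m(213, -83)) = (-10333 + (6977 + 5642))/(-31074 + (-28 + 7*(-83))) = (-10333 + 12619)/(-31074 + (-28 - 581)) = 2286/(-31074 - 609) = 2286/(-31683) = 2286*(-1/31683) = -762/10561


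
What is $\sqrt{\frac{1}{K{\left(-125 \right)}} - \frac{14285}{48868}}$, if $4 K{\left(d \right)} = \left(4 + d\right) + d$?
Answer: $\frac{i \sqrt{2787177742581}}{3005382} \approx 0.5555 i$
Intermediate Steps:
$K{\left(d \right)} = 1 + \frac{d}{2}$ ($K{\left(d \right)} = \frac{\left(4 + d\right) + d}{4} = \frac{4 + 2 d}{4} = 1 + \frac{d}{2}$)
$\sqrt{\frac{1}{K{\left(-125 \right)}} - \frac{14285}{48868}} = \sqrt{\frac{1}{1 + \frac{1}{2} \left(-125\right)} - \frac{14285}{48868}} = \sqrt{\frac{1}{1 - \frac{125}{2}} - \frac{14285}{48868}} = \sqrt{\frac{1}{- \frac{123}{2}} - \frac{14285}{48868}} = \sqrt{- \frac{2}{123} - \frac{14285}{48868}} = \sqrt{- \frac{1854791}{6010764}} = \frac{i \sqrt{2787177742581}}{3005382}$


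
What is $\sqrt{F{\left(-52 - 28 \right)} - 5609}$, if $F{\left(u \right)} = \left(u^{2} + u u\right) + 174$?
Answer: $\sqrt{7365} \approx 85.82$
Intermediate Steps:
$F{\left(u \right)} = 174 + 2 u^{2}$ ($F{\left(u \right)} = \left(u^{2} + u^{2}\right) + 174 = 2 u^{2} + 174 = 174 + 2 u^{2}$)
$\sqrt{F{\left(-52 - 28 \right)} - 5609} = \sqrt{\left(174 + 2 \left(-52 - 28\right)^{2}\right) - 5609} = \sqrt{\left(174 + 2 \left(-80\right)^{2}\right) - 5609} = \sqrt{\left(174 + 2 \cdot 6400\right) - 5609} = \sqrt{\left(174 + 12800\right) - 5609} = \sqrt{12974 - 5609} = \sqrt{7365}$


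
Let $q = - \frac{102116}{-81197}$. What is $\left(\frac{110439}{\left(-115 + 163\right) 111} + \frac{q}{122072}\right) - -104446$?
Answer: $\frac{76624165182430553}{733479133616} \approx 1.0447 \cdot 10^{5}$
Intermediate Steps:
$q = \frac{102116}{81197}$ ($q = \left(-102116\right) \left(- \frac{1}{81197}\right) = \frac{102116}{81197} \approx 1.2576$)
$\left(\frac{110439}{\left(-115 + 163\right) 111} + \frac{q}{122072}\right) - -104446 = \left(\frac{110439}{\left(-115 + 163\right) 111} + \frac{102116}{81197 \cdot 122072}\right) - -104446 = \left(\frac{110439}{48 \cdot 111} + \frac{102116}{81197} \cdot \frac{1}{122072}\right) + 104446 = \left(\frac{110439}{5328} + \frac{25529}{2477970046}\right) + 104446 = \left(110439 \cdot \frac{1}{5328} + \frac{25529}{2477970046}\right) + 104446 = \left(\frac{12271}{592} + \frac{25529}{2477970046}\right) + 104446 = \frac{15203592773817}{733479133616} + 104446 = \frac{76624165182430553}{733479133616}$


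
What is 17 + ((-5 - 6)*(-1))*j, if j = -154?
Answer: -1677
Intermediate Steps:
17 + ((-5 - 6)*(-1))*j = 17 + ((-5 - 6)*(-1))*(-154) = 17 - 11*(-1)*(-154) = 17 + 11*(-154) = 17 - 1694 = -1677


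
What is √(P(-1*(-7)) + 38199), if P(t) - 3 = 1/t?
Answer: √1871905/7 ≈ 195.45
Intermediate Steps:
P(t) = 3 + 1/t
√(P(-1*(-7)) + 38199) = √((3 + 1/(-1*(-7))) + 38199) = √((3 + 1/7) + 38199) = √((3 + ⅐) + 38199) = √(22/7 + 38199) = √(267415/7) = √1871905/7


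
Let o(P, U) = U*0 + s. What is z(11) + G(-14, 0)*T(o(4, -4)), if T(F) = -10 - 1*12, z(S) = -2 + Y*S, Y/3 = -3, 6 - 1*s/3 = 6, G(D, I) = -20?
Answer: 339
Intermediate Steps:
s = 0 (s = 18 - 3*6 = 18 - 18 = 0)
Y = -9 (Y = 3*(-3) = -9)
z(S) = -2 - 9*S
o(P, U) = 0 (o(P, U) = U*0 + 0 = 0 + 0 = 0)
T(F) = -22 (T(F) = -10 - 12 = -22)
z(11) + G(-14, 0)*T(o(4, -4)) = (-2 - 9*11) - 20*(-22) = (-2 - 99) + 440 = -101 + 440 = 339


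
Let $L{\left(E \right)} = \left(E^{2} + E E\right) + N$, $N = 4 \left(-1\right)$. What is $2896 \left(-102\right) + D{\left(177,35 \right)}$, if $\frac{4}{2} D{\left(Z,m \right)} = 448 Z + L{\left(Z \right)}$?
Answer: $-224417$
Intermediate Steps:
$N = -4$
$L{\left(E \right)} = -4 + 2 E^{2}$ ($L{\left(E \right)} = \left(E^{2} + E E\right) - 4 = \left(E^{2} + E^{2}\right) - 4 = 2 E^{2} - 4 = -4 + 2 E^{2}$)
$D{\left(Z,m \right)} = -2 + Z^{2} + 224 Z$ ($D{\left(Z,m \right)} = \frac{448 Z + \left(-4 + 2 Z^{2}\right)}{2} = \frac{-4 + 2 Z^{2} + 448 Z}{2} = -2 + Z^{2} + 224 Z$)
$2896 \left(-102\right) + D{\left(177,35 \right)} = 2896 \left(-102\right) + \left(-2 + 177^{2} + 224 \cdot 177\right) = -295392 + \left(-2 + 31329 + 39648\right) = -295392 + 70975 = -224417$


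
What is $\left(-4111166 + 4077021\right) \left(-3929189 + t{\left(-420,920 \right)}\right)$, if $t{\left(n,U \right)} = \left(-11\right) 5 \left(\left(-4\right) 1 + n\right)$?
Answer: $133365897005$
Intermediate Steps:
$t{\left(n,U \right)} = 220 - 55 n$ ($t{\left(n,U \right)} = - 55 \left(-4 + n\right) = 220 - 55 n$)
$\left(-4111166 + 4077021\right) \left(-3929189 + t{\left(-420,920 \right)}\right) = \left(-4111166 + 4077021\right) \left(-3929189 + \left(220 - -23100\right)\right) = - 34145 \left(-3929189 + \left(220 + 23100\right)\right) = - 34145 \left(-3929189 + 23320\right) = \left(-34145\right) \left(-3905869\right) = 133365897005$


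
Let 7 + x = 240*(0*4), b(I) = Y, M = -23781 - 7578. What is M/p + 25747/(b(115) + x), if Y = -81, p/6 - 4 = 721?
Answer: -19126507/63800 ≈ -299.79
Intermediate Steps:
M = -31359
p = 4350 (p = 24 + 6*721 = 24 + 4326 = 4350)
b(I) = -81
x = -7 (x = -7 + 240*(0*4) = -7 + 240*0 = -7 + 0 = -7)
M/p + 25747/(b(115) + x) = -31359/4350 + 25747/(-81 - 7) = -31359*1/4350 + 25747/(-88) = -10453/1450 + 25747*(-1/88) = -10453/1450 - 25747/88 = -19126507/63800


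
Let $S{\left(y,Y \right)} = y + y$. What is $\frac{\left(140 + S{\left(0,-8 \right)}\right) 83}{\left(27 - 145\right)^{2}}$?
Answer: $\frac{2905}{3481} \approx 0.83453$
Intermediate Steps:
$S{\left(y,Y \right)} = 2 y$
$\frac{\left(140 + S{\left(0,-8 \right)}\right) 83}{\left(27 - 145\right)^{2}} = \frac{\left(140 + 2 \cdot 0\right) 83}{\left(27 - 145\right)^{2}} = \frac{\left(140 + 0\right) 83}{\left(-118\right)^{2}} = \frac{140 \cdot 83}{13924} = 11620 \cdot \frac{1}{13924} = \frac{2905}{3481}$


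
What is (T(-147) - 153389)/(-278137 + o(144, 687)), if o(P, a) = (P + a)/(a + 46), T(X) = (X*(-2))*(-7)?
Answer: 113942651/203873590 ≈ 0.55889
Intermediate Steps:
T(X) = 14*X (T(X) = -2*X*(-7) = 14*X)
o(P, a) = (P + a)/(46 + a)
(T(-147) - 153389)/(-278137 + o(144, 687)) = (14*(-147) - 153389)/(-278137 + (144 + 687)/(46 + 687)) = (-2058 - 153389)/(-278137 + 831/733) = -155447/(-278137 + (1/733)*831) = -155447/(-278137 + 831/733) = -155447/(-203873590/733) = -155447*(-733/203873590) = 113942651/203873590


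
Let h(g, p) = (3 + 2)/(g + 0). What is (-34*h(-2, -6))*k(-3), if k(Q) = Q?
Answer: -255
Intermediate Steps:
h(g, p) = 5/g
(-34*h(-2, -6))*k(-3) = -170/(-2)*(-3) = -170*(-1)/2*(-3) = -34*(-5/2)*(-3) = 85*(-3) = -255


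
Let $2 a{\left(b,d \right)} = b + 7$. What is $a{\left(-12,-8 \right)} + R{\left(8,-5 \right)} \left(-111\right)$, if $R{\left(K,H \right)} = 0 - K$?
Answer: $\frac{1771}{2} \approx 885.5$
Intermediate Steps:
$a{\left(b,d \right)} = \frac{7}{2} + \frac{b}{2}$ ($a{\left(b,d \right)} = \frac{b + 7}{2} = \frac{7 + b}{2} = \frac{7}{2} + \frac{b}{2}$)
$R{\left(K,H \right)} = - K$
$a{\left(-12,-8 \right)} + R{\left(8,-5 \right)} \left(-111\right) = \left(\frac{7}{2} + \frac{1}{2} \left(-12\right)\right) + \left(-1\right) 8 \left(-111\right) = \left(\frac{7}{2} - 6\right) - -888 = - \frac{5}{2} + 888 = \frac{1771}{2}$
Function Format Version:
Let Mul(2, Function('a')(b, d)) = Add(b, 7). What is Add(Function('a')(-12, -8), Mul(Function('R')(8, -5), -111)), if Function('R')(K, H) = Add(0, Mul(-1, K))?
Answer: Rational(1771, 2) ≈ 885.50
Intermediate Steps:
Function('a')(b, d) = Add(Rational(7, 2), Mul(Rational(1, 2), b)) (Function('a')(b, d) = Mul(Rational(1, 2), Add(b, 7)) = Mul(Rational(1, 2), Add(7, b)) = Add(Rational(7, 2), Mul(Rational(1, 2), b)))
Function('R')(K, H) = Mul(-1, K)
Add(Function('a')(-12, -8), Mul(Function('R')(8, -5), -111)) = Add(Add(Rational(7, 2), Mul(Rational(1, 2), -12)), Mul(Mul(-1, 8), -111)) = Add(Add(Rational(7, 2), -6), Mul(-8, -111)) = Add(Rational(-5, 2), 888) = Rational(1771, 2)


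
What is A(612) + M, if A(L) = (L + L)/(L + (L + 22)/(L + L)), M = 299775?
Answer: 112374705363/374861 ≈ 2.9978e+5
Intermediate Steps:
A(L) = 2*L/(L + (22 + L)/(2*L)) (A(L) = (2*L)/(L + (22 + L)/((2*L))) = (2*L)/(L + (22 + L)*(1/(2*L))) = (2*L)/(L + (22 + L)/(2*L)) = 2*L/(L + (22 + L)/(2*L)))
A(612) + M = 4*612**2/(22 + 612 + 2*612**2) + 299775 = 4*374544/(22 + 612 + 2*374544) + 299775 = 4*374544/(22 + 612 + 749088) + 299775 = 4*374544/749722 + 299775 = 4*374544*(1/749722) + 299775 = 749088/374861 + 299775 = 112374705363/374861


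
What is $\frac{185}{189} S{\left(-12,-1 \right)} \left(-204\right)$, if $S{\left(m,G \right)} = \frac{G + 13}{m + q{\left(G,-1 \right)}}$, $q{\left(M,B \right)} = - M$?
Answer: $\frac{50320}{231} \approx 217.84$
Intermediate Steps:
$S{\left(m,G \right)} = \frac{13 + G}{m - G}$ ($S{\left(m,G \right)} = \frac{G + 13}{m - G} = \frac{13 + G}{m - G}$)
$\frac{185}{189} S{\left(-12,-1 \right)} \left(-204\right) = \frac{185}{189} \frac{13 - 1}{-12 - -1} \left(-204\right) = 185 \cdot \frac{1}{189} \frac{1}{-12 + 1} \cdot 12 \left(-204\right) = \frac{185 \frac{1}{-11} \cdot 12}{189} \left(-204\right) = \frac{185 \left(\left(- \frac{1}{11}\right) 12\right)}{189} \left(-204\right) = \frac{185}{189} \left(- \frac{12}{11}\right) \left(-204\right) = \left(- \frac{740}{693}\right) \left(-204\right) = \frac{50320}{231}$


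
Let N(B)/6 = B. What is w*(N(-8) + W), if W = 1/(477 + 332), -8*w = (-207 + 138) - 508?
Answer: -22405487/6472 ≈ -3461.9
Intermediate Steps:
N(B) = 6*B
w = 577/8 (w = -((-207 + 138) - 508)/8 = -(-69 - 508)/8 = -⅛*(-577) = 577/8 ≈ 72.125)
W = 1/809 ≈ 0.0012361
w*(N(-8) + W) = 577*(6*(-8) + 1/809)/8 = 577*(-48 + 1/809)/8 = (577/8)*(-38831/809) = -22405487/6472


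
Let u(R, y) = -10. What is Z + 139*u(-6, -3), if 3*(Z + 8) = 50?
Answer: -4144/3 ≈ -1381.3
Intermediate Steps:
Z = 26/3 (Z = -8 + (⅓)*50 = -8 + 50/3 = 26/3 ≈ 8.6667)
Z + 139*u(-6, -3) = 26/3 + 139*(-10) = 26/3 - 1390 = -4144/3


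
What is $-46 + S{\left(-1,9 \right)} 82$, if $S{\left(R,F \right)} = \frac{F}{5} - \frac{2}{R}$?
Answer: $\frac{1328}{5} \approx 265.6$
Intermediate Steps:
$S{\left(R,F \right)} = - \frac{2}{R} + \frac{F}{5}$ ($S{\left(R,F \right)} = F \frac{1}{5} - \frac{2}{R} = \frac{F}{5} - \frac{2}{R} = - \frac{2}{R} + \frac{F}{5}$)
$-46 + S{\left(-1,9 \right)} 82 = -46 + \left(- \frac{2}{-1} + \frac{1}{5} \cdot 9\right) 82 = -46 + \left(\left(-2\right) \left(-1\right) + \frac{9}{5}\right) 82 = -46 + \left(2 + \frac{9}{5}\right) 82 = -46 + \frac{19}{5} \cdot 82 = -46 + \frac{1558}{5} = \frac{1328}{5}$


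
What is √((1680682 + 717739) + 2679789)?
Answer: √5078210 ≈ 2253.5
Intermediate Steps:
√((1680682 + 717739) + 2679789) = √(2398421 + 2679789) = √5078210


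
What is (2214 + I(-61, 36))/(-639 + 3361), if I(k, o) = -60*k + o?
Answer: 2955/1361 ≈ 2.1712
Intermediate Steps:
I(k, o) = o - 60*k
(2214 + I(-61, 36))/(-639 + 3361) = (2214 + (36 - 60*(-61)))/(-639 + 3361) = (2214 + (36 + 3660))/2722 = (2214 + 3696)*(1/2722) = 5910*(1/2722) = 2955/1361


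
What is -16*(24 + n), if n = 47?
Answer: -1136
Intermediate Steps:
-16*(24 + n) = -16*(24 + 47) = -16*71 = -1136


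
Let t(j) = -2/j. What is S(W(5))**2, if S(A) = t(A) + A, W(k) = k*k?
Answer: 388129/625 ≈ 621.01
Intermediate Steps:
W(k) = k**2
S(A) = A - 2/A (S(A) = -2/A + A = A - 2/A)
S(W(5))**2 = (5**2 - 2/(5**2))**2 = (25 - 2/25)**2 = (623/25)**2 = 388129/625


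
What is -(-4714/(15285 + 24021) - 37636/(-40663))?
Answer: -643817617/799149939 ≈ -0.80563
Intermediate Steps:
-(-4714/(15285 + 24021) - 37636/(-40663)) = -(-4714/39306 - 37636*(-1/40663)) = -(-4714*1/39306 + 37636/40663) = -(-2357/19653 + 37636/40663) = -1*643817617/799149939 = -643817617/799149939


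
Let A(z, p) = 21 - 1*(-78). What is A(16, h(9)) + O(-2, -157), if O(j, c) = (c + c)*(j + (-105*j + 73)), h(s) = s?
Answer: -88135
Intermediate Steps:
A(z, p) = 99 (A(z, p) = 21 + 78 = 99)
O(j, c) = 2*c*(73 - 104*j) (O(j, c) = (2*c)*(j + (73 - 105*j)) = (2*c)*(73 - 104*j) = 2*c*(73 - 104*j))
A(16, h(9)) + O(-2, -157) = 99 + 2*(-157)*(73 - 104*(-2)) = 99 + 2*(-157)*(73 + 208) = 99 + 2*(-157)*281 = 99 - 88234 = -88135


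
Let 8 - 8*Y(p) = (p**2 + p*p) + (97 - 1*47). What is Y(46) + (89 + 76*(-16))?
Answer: -6645/4 ≈ -1661.3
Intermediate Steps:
Y(p) = -21/4 - p**2/4 (Y(p) = 1 - ((p**2 + p*p) + (97 - 1*47))/8 = 1 - ((p**2 + p**2) + (97 - 47))/8 = 1 - (2*p**2 + 50)/8 = 1 - (50 + 2*p**2)/8 = 1 + (-25/4 - p**2/4) = -21/4 - p**2/4)
Y(46) + (89 + 76*(-16)) = (-21/4 - 1/4*46**2) + (89 + 76*(-16)) = (-21/4 - 1/4*2116) + (89 - 1216) = (-21/4 - 529) - 1127 = -2137/4 - 1127 = -6645/4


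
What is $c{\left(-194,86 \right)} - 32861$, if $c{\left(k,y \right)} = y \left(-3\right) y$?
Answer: $-55049$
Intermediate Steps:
$c{\left(k,y \right)} = - 3 y^{2}$ ($c{\left(k,y \right)} = - 3 y y = - 3 y^{2}$)
$c{\left(-194,86 \right)} - 32861 = - 3 \cdot 86^{2} - 32861 = \left(-3\right) 7396 - 32861 = -22188 - 32861 = -55049$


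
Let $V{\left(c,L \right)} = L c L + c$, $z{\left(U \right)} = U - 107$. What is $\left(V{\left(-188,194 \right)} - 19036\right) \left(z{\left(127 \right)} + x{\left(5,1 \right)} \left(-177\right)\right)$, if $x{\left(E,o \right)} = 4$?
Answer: $4881216896$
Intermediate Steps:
$z{\left(U \right)} = -107 + U$ ($z{\left(U \right)} = U - 107 = -107 + U$)
$V{\left(c,L \right)} = c + c L^{2}$ ($V{\left(c,L \right)} = c L^{2} + c = c + c L^{2}$)
$\left(V{\left(-188,194 \right)} - 19036\right) \left(z{\left(127 \right)} + x{\left(5,1 \right)} \left(-177\right)\right) = \left(- 188 \left(1 + 194^{2}\right) - 19036\right) \left(\left(-107 + 127\right) + 4 \left(-177\right)\right) = \left(- 188 \left(1 + 37636\right) - 19036\right) \left(20 - 708\right) = \left(\left(-188\right) 37637 - 19036\right) \left(-688\right) = \left(-7075756 - 19036\right) \left(-688\right) = \left(-7094792\right) \left(-688\right) = 4881216896$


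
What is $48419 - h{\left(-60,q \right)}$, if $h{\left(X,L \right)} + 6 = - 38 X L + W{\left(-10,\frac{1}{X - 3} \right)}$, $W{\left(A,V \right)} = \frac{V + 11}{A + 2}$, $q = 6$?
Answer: $\frac{4378043}{126} \approx 34746.0$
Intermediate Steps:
$W{\left(A,V \right)} = \frac{11 + V}{2 + A}$
$h{\left(X,L \right)} = - \frac{59}{8} - \frac{1}{8 \left(-3 + X\right)} - 38 L X$ ($h{\left(X,L \right)} = -6 + \left(- 38 X L + \frac{11 + \frac{1}{X - 3}}{2 - 10}\right) = -6 - \left(- \frac{11 + \frac{1}{-3 + X}}{-8} + 38 L X\right) = -6 - \left(\frac{11 + \frac{1}{-3 + X}}{8} + 38 L X\right) = -6 - \left(\frac{11}{8} + \frac{1}{8 \left(-3 + X\right)} + 38 L X\right) = - \frac{59}{8} - \frac{1}{8 \left(-3 + X\right)} - 38 L X$)
$48419 - h{\left(-60,q \right)} = 48419 - \frac{176 - -3540 - 1824 \left(-60\right)^{2} + 912 \cdot 6 \left(-60\right)}{8 \left(-3 - 60\right)} = 48419 - \frac{176 + 3540 - 1824 \cdot 3600 - 328320}{8 \left(-63\right)} = 48419 - \frac{1}{8} \left(- \frac{1}{63}\right) \left(176 + 3540 - 6566400 - 328320\right) = 48419 - \frac{1}{8} \left(- \frac{1}{63}\right) \left(-6891004\right) = 48419 - \frac{1722751}{126} = \frac{4378043}{126}$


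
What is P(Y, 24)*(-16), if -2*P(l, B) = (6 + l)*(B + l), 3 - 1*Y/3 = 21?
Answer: 11520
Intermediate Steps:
Y = -54 (Y = 9 - 3*21 = 9 - 63 = -54)
P(l, B) = -(6 + l)*(B + l)/2
P(Y, 24)*(-16) = (-3*24 - 3*(-54) - 1/2*(-54)**2 - 1/2*24*(-54))*(-16) = (-72 + 162 - 1/2*2916 + 648)*(-16) = (-72 + 162 - 1458 + 648)*(-16) = -720*(-16) = 11520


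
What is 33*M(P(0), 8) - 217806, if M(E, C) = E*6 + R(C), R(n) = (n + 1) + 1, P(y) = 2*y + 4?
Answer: -216684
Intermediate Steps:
P(y) = 4 + 2*y
R(n) = 2 + n (R(n) = (1 + n) + 1 = 2 + n)
M(E, C) = 2 + C + 6*E (M(E, C) = E*6 + (2 + C) = 6*E + (2 + C) = 2 + C + 6*E)
33*M(P(0), 8) - 217806 = 33*(2 + 8 + 6*(4 + 2*0)) - 217806 = 33*(2 + 8 + 6*(4 + 0)) - 217806 = 33*(2 + 8 + 6*4) - 217806 = 33*(2 + 8 + 24) - 217806 = 33*34 - 217806 = 1122 - 217806 = -216684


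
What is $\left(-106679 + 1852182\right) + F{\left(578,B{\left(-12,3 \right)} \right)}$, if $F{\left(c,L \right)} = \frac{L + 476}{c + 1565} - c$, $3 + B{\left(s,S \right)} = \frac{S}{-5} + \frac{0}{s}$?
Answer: $\frac{18696873737}{10715} \approx 1.7449 \cdot 10^{6}$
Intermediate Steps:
$B{\left(s,S \right)} = -3 - \frac{S}{5}$ ($B{\left(s,S \right)} = -3 + \left(\frac{S}{-5} + \frac{0}{s}\right) = -3 + \left(S \left(- \frac{1}{5}\right) + 0\right) = -3 + \left(- \frac{S}{5} + 0\right) = -3 - \frac{S}{5}$)
$F{\left(c,L \right)} = - c + \frac{476 + L}{1565 + c}$ ($F{\left(c,L \right)} = \frac{476 + L}{1565 + c} - c = - c + \frac{476 + L}{1565 + c}$)
$\left(-106679 + 1852182\right) + F{\left(578,B{\left(-12,3 \right)} \right)} = \left(-106679 + 1852182\right) + \frac{476 - \frac{18}{5} - 578^{2} - 904570}{1565 + 578} = 1745503 + \frac{476 - \frac{18}{5} - 334084 - 904570}{2143} = 1745503 + \frac{1}{2143} \left(- \frac{6190908}{5}\right) = 1745503 - \frac{6190908}{10715} = \frac{18696873737}{10715}$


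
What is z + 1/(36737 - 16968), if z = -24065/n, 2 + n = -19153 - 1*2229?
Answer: 475762369/422740296 ≈ 1.1254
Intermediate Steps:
n = -21384 (n = -2 + (-19153 - 1*2229) = -2 + (-19153 - 2229) = -2 - 21382 = -21384)
z = 24065/21384 (z = -24065/(-21384) = -24065*(-1/21384) = 24065/21384 ≈ 1.1254)
z + 1/(36737 - 16968) = 24065/21384 + 1/(36737 - 16968) = 24065/21384 + 1/19769 = 475762369/422740296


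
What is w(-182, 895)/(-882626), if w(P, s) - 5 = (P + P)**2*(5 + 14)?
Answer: -2517429/882626 ≈ -2.8522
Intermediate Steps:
w(P, s) = 5 + 76*P**2 (w(P, s) = 5 + (P + P)**2*(5 + 14) = 5 + (2*P)**2*19 = 5 + (4*P**2)*19 = 5 + 76*P**2)
w(-182, 895)/(-882626) = (5 + 76*(-182)**2)/(-882626) = (5 + 76*33124)*(-1/882626) = (5 + 2517424)*(-1/882626) = 2517429*(-1/882626) = -2517429/882626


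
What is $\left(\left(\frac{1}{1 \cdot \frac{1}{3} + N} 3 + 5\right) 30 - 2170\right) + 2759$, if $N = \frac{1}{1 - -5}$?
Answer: $919$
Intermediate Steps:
$N = \frac{1}{6}$ ($N = \frac{1}{1 + 5} = \frac{1}{6} \approx 0.16667$)
$\left(\left(\frac{1}{1 \cdot \frac{1}{3} + N} 3 + 5\right) 30 - 2170\right) + 2759 = \left(\left(\frac{1}{1 \cdot \frac{1}{3} + \frac{1}{6}} \cdot 3 + 5\right) 30 - 2170\right) + 2759 = \left(\left(\frac{1}{\frac{1}{3} + \frac{1}{6}} \cdot 3 + 5\right) 30 - 2170\right) + 2759 = \left(\left(\frac{1}{\frac{1}{2}} \cdot 3 + 5\right) 30 - 2170\right) + 2759 = \left(\left(2 \cdot 3 + 5\right) 30 - 2170\right) + 2759 = \left(\left(6 + 5\right) 30 - 2170\right) + 2759 = \left(11 \cdot 30 - 2170\right) + 2759 = \left(330 - 2170\right) + 2759 = -1840 + 2759 = 919$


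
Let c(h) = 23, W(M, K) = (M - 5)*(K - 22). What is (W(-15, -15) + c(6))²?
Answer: 582169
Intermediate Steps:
W(M, K) = (-22 + K)*(-5 + M) (W(M, K) = (-5 + M)*(-22 + K) = (-22 + K)*(-5 + M))
(W(-15, -15) + c(6))² = ((110 - 22*(-15) - 5*(-15) - 15*(-15)) + 23)² = ((110 + 330 + 75 + 225) + 23)² = (740 + 23)² = 763² = 582169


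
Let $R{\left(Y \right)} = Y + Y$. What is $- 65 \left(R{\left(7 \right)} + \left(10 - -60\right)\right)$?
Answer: $-5460$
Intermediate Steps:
$R{\left(Y \right)} = 2 Y$
$- 65 \left(R{\left(7 \right)} + \left(10 - -60\right)\right) = - 65 \left(2 \cdot 7 + \left(10 - -60\right)\right) = - 65 \left(14 + \left(10 + 60\right)\right) = - 65 \left(14 + 70\right) = \left(-65\right) 84 = -5460$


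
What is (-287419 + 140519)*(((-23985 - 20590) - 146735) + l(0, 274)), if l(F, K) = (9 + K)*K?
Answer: 16712519200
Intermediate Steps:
l(F, K) = K*(9 + K)
(-287419 + 140519)*(((-23985 - 20590) - 146735) + l(0, 274)) = (-287419 + 140519)*(((-23985 - 20590) - 146735) + 274*(9 + 274)) = -146900*((-44575 - 146735) + 274*283) = -146900*(-191310 + 77542) = -146900*(-113768) = 16712519200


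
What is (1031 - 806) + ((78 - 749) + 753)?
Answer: 307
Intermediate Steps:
(1031 - 806) + ((78 - 749) + 753) = 225 + (-671 + 753) = 225 + 82 = 307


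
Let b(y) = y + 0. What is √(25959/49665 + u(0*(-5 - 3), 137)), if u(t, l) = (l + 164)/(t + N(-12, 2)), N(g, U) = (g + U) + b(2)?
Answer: I*√162696944410/66220 ≈ 6.0912*I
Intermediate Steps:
b(y) = y
N(g, U) = 2 + U + g (N(g, U) = (g + U) + 2 = (U + g) + 2 = 2 + U + g)
u(t, l) = (164 + l)/(-8 + t) (u(t, l) = (l + 164)/(t + (2 + 2 - 12)) = (164 + l)/(t - 8) = (164 + l)/(-8 + t))
√(25959/49665 + u(0*(-5 - 3), 137)) = √(25959/49665 + (164 + 137)/(-8 + 0*(-5 - 3))) = √(25959*(1/49665) + 301/(-8 + 0*(-8))) = √(8653/16555 + 301/(-8 + 0)) = √(8653/16555 + 301/(-8)) = √(8653/16555 - ⅛*301) = √(8653/16555 - 301/8) = √(-4913831/132440) = I*√162696944410/66220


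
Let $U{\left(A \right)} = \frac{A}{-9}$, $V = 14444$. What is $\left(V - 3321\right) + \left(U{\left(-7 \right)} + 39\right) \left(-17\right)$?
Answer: $\frac{94021}{9} \approx 10447.0$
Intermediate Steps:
$U{\left(A \right)} = - \frac{A}{9}$ ($U{\left(A \right)} = A \left(- \frac{1}{9}\right) = - \frac{A}{9}$)
$\left(V - 3321\right) + \left(U{\left(-7 \right)} + 39\right) \left(-17\right) = \left(14444 - 3321\right) + \left(\left(- \frac{1}{9}\right) \left(-7\right) + 39\right) \left(-17\right) = \left(14444 - 3321\right) + \left(\frac{7}{9} + 39\right) \left(-17\right) = 11123 + \frac{358}{9} \left(-17\right) = 11123 - \frac{6086}{9} = \frac{94021}{9}$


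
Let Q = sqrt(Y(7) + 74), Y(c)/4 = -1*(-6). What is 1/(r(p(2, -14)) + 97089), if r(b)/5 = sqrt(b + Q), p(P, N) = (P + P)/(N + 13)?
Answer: 1/(97089 + 5*sqrt(-4 + 7*sqrt(2))) ≈ 1.0299e-5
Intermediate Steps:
p(P, N) = 2*P/(13 + N) (p(P, N) = (2*P)/(13 + N) = 2*P/(13 + N))
Y(c) = 24 (Y(c) = 4*(-1*(-6)) = 4*6 = 24)
Q = 7*sqrt(2) (Q = sqrt(24 + 74) = sqrt(98) = 7*sqrt(2) ≈ 9.8995)
r(b) = 5*sqrt(b + 7*sqrt(2))
1/(r(p(2, -14)) + 97089) = 1/(5*sqrt(2*2/(13 - 14) + 7*sqrt(2)) + 97089) = 1/(5*sqrt(2*2/(-1) + 7*sqrt(2)) + 97089) = 1/(5*sqrt(2*2*(-1) + 7*sqrt(2)) + 97089) = 1/(5*sqrt(-4 + 7*sqrt(2)) + 97089) = 1/(97089 + 5*sqrt(-4 + 7*sqrt(2)))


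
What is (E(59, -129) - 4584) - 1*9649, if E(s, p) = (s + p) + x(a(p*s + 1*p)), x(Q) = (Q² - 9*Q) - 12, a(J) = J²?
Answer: 3588919998577285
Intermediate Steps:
x(Q) = -12 + Q² - 9*Q
E(s, p) = -12 + p + s + (p + p*s)⁴ - 9*(p + p*s)² (E(s, p) = (s + p) + (-12 + ((p*s + 1*p)²)² - 9*(p*s + 1*p)²) = (p + s) + (-12 + ((p*s + p)²)² - 9*(p*s + p)²) = (p + s) + (-12 + ((p + p*s)²)² - 9*(p + p*s)²) = (p + s) + (-12 + (p + p*s)⁴ - 9*(p + p*s)²) = -12 + p + s + (p + p*s)⁴ - 9*(p + p*s)²)
(E(59, -129) - 4584) - 1*9649 = ((-12 - 129 + 59 + (-129)⁴*(1 + 59)⁴ - 9*(-129)²*(1 + 59)²) - 4584) - 1*9649 = ((-12 - 129 + 59 + 276922881*60⁴ - 9*16641*60²) - 4584) - 9649 = ((-12 - 129 + 59 + 276922881*12960000 - 9*16641*3600) - 4584) - 9649 = ((-12 - 129 + 59 + 3588920537760000 - 539168400) - 4584) - 9649 = (3588919998591518 - 4584) - 9649 = 3588919998586934 - 9649 = 3588919998577285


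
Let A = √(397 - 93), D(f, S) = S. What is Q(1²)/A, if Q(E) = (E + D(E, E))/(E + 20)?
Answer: √19/798 ≈ 0.0054623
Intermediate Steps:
Q(E) = 2*E/(20 + E) (Q(E) = (E + E)/(E + 20) = (2*E)/(20 + E) = 2*E/(20 + E))
A = 4*√19 (A = √304 = 4*√19 ≈ 17.436)
Q(1²)/A = (2*1²/(20 + 1²))/((4*√19)) = (2*1/(20 + 1))*(√19/76) = (2*1/21)*(√19/76) = (2*1*(1/21))*(√19/76) = 2*(√19/76)/21 = √19/798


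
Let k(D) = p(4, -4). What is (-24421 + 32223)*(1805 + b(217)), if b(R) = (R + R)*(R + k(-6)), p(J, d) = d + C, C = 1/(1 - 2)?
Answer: 731929026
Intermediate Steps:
C = -1 (C = 1/(-1) = -1)
p(J, d) = -1 + d (p(J, d) = d - 1 = -1 + d)
k(D) = -5 (k(D) = -1 - 4 = -5)
b(R) = 2*R*(-5 + R) (b(R) = (R + R)*(R - 5) = (2*R)*(-5 + R) = 2*R*(-5 + R))
(-24421 + 32223)*(1805 + b(217)) = (-24421 + 32223)*(1805 + 2*217*(-5 + 217)) = 7802*(1805 + 2*217*212) = 7802*(1805 + 92008) = 7802*93813 = 731929026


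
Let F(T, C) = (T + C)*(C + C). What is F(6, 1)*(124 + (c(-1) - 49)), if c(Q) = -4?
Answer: 994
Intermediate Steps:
F(T, C) = 2*C*(C + T) (F(T, C) = (C + T)*(2*C) = 2*C*(C + T))
F(6, 1)*(124 + (c(-1) - 49)) = (2*1*(1 + 6))*(124 + (-4 - 49)) = (2*1*7)*(124 - 53) = 14*71 = 994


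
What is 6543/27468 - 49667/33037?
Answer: -127565785/100828924 ≈ -1.2652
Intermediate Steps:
6543/27468 - 49667/33037 = 6543*(1/27468) - 49667*1/33037 = 727/3052 - 49667/33037 = -127565785/100828924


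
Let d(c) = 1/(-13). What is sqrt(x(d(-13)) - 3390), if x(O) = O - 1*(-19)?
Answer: 4*I*sqrt(35607)/13 ≈ 58.061*I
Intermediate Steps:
d(c) = -1/13
x(O) = 19 + O (x(O) = O + 19 = 19 + O)
sqrt(x(d(-13)) - 3390) = sqrt((19 - 1/13) - 3390) = sqrt(246/13 - 3390) = sqrt(-43824/13) = 4*I*sqrt(35607)/13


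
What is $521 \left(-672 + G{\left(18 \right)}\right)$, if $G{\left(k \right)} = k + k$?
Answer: $-331356$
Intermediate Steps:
$G{\left(k \right)} = 2 k$
$521 \left(-672 + G{\left(18 \right)}\right) = 521 \left(-672 + 2 \cdot 18\right) = 521 \left(-672 + 36\right) = 521 \left(-636\right) = -331356$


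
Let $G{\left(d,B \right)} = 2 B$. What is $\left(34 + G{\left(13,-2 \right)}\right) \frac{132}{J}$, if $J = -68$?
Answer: $- \frac{990}{17} \approx -58.235$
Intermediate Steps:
$\left(34 + G{\left(13,-2 \right)}\right) \frac{132}{J} = \left(34 + 2 \left(-2\right)\right) \frac{132}{-68} = \left(34 - 4\right) 132 \left(- \frac{1}{68}\right) = 30 \left(- \frac{33}{17}\right) = - \frac{990}{17}$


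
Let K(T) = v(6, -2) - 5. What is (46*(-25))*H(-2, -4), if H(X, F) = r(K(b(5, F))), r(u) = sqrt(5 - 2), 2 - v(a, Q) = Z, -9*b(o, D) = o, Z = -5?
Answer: -1150*sqrt(3) ≈ -1991.9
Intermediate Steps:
b(o, D) = -o/9
v(a, Q) = 7 (v(a, Q) = 2 - 1*(-5) = 2 + 5 = 7)
K(T) = 2 (K(T) = 7 - 5 = 2)
r(u) = sqrt(3)
H(X, F) = sqrt(3)
(46*(-25))*H(-2, -4) = (46*(-25))*sqrt(3) = -1150*sqrt(3)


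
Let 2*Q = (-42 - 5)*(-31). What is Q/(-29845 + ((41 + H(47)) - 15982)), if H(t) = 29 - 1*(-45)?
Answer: -1457/91424 ≈ -0.015937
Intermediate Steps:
Q = 1457/2 (Q = ((-42 - 5)*(-31))/2 = (-47*(-31))/2 = (½)*1457 = 1457/2 ≈ 728.50)
H(t) = 74 (H(t) = 29 + 45 = 74)
Q/(-29845 + ((41 + H(47)) - 15982)) = 1457/(2*(-29845 + ((41 + 74) - 15982))) = 1457/(2*(-29845 + (115 - 15982))) = 1457/(2*(-29845 - 15867)) = (1457/2)/(-45712) = (1457/2)*(-1/45712) = -1457/91424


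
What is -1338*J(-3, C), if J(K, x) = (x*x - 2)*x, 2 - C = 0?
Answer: -5352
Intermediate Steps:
C = 2 (C = 2 - 1*0 = 2 + 0 = 2)
J(K, x) = x*(-2 + x²) (J(K, x) = (x² - 2)*x = (-2 + x²)*x = x*(-2 + x²))
-1338*J(-3, C) = -2676*(-2 + 2²) = -2676*(-2 + 4) = -2676*2 = -1338*4 = -5352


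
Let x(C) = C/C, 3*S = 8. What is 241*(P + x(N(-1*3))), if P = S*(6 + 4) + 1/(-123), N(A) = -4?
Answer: 273294/41 ≈ 6665.7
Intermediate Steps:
S = 8/3 (S = (1/3)*8 = 8/3 ≈ 2.6667)
x(C) = 1
P = 1093/41 (P = 8*(6 + 4)/3 + 1/(-123) = (8/3)*10 - 1/123 = 80/3 - 1/123 = 1093/41 ≈ 26.659)
241*(P + x(N(-1*3))) = 241*(1093/41 + 1) = 241*(1134/41) = 273294/41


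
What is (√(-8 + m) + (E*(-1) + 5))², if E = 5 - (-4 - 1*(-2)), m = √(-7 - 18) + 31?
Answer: (2 - √(23 + 5*I))² ≈ 7.705 + 2.9269*I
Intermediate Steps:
m = 31 + 5*I (m = √(-25) + 31 = 5*I + 31 = 31 + 5*I ≈ 31.0 + 5.0*I)
E = 7 (E = 5 - (-4 + 2) = 5 - 1*(-2) = 5 + 2 = 7)
(√(-8 + m) + (E*(-1) + 5))² = (√(-8 + (31 + 5*I)) + (7*(-1) + 5))² = (√(23 + 5*I) + (-7 + 5))² = (√(23 + 5*I) - 2)² = (-2 + √(23 + 5*I))²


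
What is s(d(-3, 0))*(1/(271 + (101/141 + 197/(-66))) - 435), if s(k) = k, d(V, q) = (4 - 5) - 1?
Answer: 725230146/833605 ≈ 869.99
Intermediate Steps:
d(V, q) = -2 (d(V, q) = -1 - 1 = -2)
s(d(-3, 0))*(1/(271 + (101/141 + 197/(-66))) - 435) = -2*(1/(271 + (101/141 + 197/(-66))) - 435) = -2*(1/(271 + (101*(1/141) + 197*(-1/66))) - 435) = -2*(1/(271 + (101/141 - 197/66)) - 435) = -2*(1/(271 - 7037/3102) - 435) = -2*(1/(833605/3102) - 435) = -2*(3102/833605 - 435) = -2*(-362615073/833605) = 725230146/833605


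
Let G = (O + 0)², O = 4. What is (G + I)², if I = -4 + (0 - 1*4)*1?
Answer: 64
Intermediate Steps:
I = -8 (I = -4 + (0 - 4)*1 = -4 - 4*1 = -4 - 4 = -8)
G = 16 (G = (4 + 0)² = 4² = 16)
(G + I)² = (16 - 8)² = 8² = 64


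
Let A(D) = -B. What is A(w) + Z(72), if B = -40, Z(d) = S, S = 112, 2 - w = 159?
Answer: 152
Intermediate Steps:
w = -157 (w = 2 - 1*159 = 2 - 159 = -157)
Z(d) = 112
A(D) = 40 (A(D) = -1*(-40) = 40)
A(w) + Z(72) = 40 + 112 = 152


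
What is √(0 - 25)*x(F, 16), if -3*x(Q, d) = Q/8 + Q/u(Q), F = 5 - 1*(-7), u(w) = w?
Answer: -25*I/6 ≈ -4.1667*I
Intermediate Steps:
F = 12 (F = 5 + 7 = 12)
x(Q, d) = -⅓ - Q/24 (x(Q, d) = -(Q/8 + Q/Q)/3 = -(Q*(⅛) + 1)/3 = -(Q/8 + 1)/3 = -(1 + Q/8)/3 = -⅓ - Q/24)
√(0 - 25)*x(F, 16) = √(0 - 25)*(-⅓ - 1/24*12) = √(-25)*(-⅓ - ½) = (5*I)*(-⅚) = -25*I/6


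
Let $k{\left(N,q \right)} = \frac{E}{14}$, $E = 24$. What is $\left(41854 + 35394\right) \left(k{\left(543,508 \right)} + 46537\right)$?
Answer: $\frac{25165158208}{7} \approx 3.595 \cdot 10^{9}$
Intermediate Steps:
$k{\left(N,q \right)} = \frac{12}{7}$ ($k{\left(N,q \right)} = \frac{1}{14} \cdot 24 = \frac{12}{7}$)
$\left(41854 + 35394\right) \left(k{\left(543,508 \right)} + 46537\right) = \left(41854 + 35394\right) \left(\frac{12}{7} + 46537\right) = 77248 \cdot \frac{325771}{7} = \frac{25165158208}{7}$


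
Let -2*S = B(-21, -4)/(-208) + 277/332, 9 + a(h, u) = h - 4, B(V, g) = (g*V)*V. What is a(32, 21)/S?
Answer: -2158/529 ≈ -4.0794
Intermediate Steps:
B(V, g) = g*V**2 (B(V, g) = (V*g)*V = g*V**2)
a(h, u) = -13 + h (a(h, u) = -9 + (h - 4) = -9 + (-4 + h) = -13 + h)
S = -10051/2158 (S = -(-4*(-21)**2/(-208) + 277/332)/2 = -(-4*441*(-1/208) + 277*(1/332))/2 = -(-1764*(-1/208) + 277/332)/2 = -(441/52 + 277/332)/2 = -1/2*10051/1079 = -10051/2158 ≈ -4.6576)
a(32, 21)/S = (-13 + 32)/(-10051/2158) = 19*(-2158/10051) = -2158/529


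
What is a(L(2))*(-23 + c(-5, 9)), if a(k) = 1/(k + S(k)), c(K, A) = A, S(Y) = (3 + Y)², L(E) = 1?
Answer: -14/17 ≈ -0.82353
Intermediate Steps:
a(k) = 1/(k + (3 + k)²)
a(L(2))*(-23 + c(-5, 9)) = (-23 + 9)/(1 + (3 + 1)²) = -14/(1 + 4²) = -14/(1 + 16) = -14/17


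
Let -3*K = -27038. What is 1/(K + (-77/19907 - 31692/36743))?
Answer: 2194328703/19774851991673 ≈ 0.00011097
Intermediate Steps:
K = 27038/3 (K = -⅓*(-27038) = 27038/3 ≈ 9012.7)
1/(K + (-77/19907 - 31692/36743)) = 1/(27038/3 + (-77/19907 - 31692/36743)) = 1/(27038/3 - 633721855/731442901) = 1/(19774851991673/2194328703) = 2194328703/19774851991673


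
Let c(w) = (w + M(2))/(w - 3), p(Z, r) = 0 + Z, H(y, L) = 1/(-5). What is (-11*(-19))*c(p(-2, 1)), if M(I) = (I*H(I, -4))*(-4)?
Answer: 418/25 ≈ 16.720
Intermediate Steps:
H(y, L) = -⅕
p(Z, r) = Z
M(I) = 4*I/5 (M(I) = (I*(-⅕))*(-4) = -I/5*(-4) = 4*I/5)
c(w) = (8/5 + w)/(-3 + w) (c(w) = (w + (⅘)*2)/(w - 3) = (w + 8/5)/(-3 + w) = (8/5 + w)/(-3 + w))
(-11*(-19))*c(p(-2, 1)) = (-11*(-19))*((8/5 - 2)/(-3 - 2)) = 209*(-⅖/(-5)) = 209*(-⅕*(-⅖)) = 209*(2/25) = 418/25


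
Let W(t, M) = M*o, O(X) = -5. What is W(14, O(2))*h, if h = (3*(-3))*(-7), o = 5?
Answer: -1575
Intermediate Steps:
W(t, M) = 5*M (W(t, M) = M*5 = 5*M)
h = 63 (h = -9*(-7) = 63)
W(14, O(2))*h = (5*(-5))*63 = -25*63 = -1575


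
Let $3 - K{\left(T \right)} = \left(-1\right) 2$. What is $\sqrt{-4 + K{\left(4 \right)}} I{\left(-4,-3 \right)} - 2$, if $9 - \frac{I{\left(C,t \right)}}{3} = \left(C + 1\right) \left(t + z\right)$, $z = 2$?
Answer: $16$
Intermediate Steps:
$K{\left(T \right)} = 5$ ($K{\left(T \right)} = 3 - \left(-1\right) 2 = 3 - -2 = 3 + 2 = 5$)
$I{\left(C,t \right)} = 27 - 3 \left(1 + C\right) \left(2 + t\right)$ ($I{\left(C,t \right)} = 27 - 3 \left(C + 1\right) \left(t + 2\right) = 27 - 3 \left(1 + C\right) \left(2 + t\right)$)
$\sqrt{-4 + K{\left(4 \right)}} I{\left(-4,-3 \right)} - 2 = \sqrt{-4 + 5} \left(21 - -24 - -9 - \left(-12\right) \left(-3\right)\right) - 2 = \sqrt{1} \left(21 + 24 + 9 - 36\right) - 2 = 1 \cdot 18 - 2 = 18 - 2 = 16$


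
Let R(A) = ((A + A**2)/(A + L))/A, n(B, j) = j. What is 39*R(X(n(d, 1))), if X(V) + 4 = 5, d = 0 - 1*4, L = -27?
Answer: -3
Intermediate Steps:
d = -4 (d = 0 - 4 = -4)
X(V) = 1 (X(V) = -4 + 5 = 1)
R(A) = (A + A**2)/(A*(-27 + A)) (R(A) = ((A + A**2)/(A - 27))/A = ((A + A**2)/(-27 + A))/A = (A + A**2)/(A*(-27 + A)))
39*R(X(n(d, 1))) = 39*((1 + 1)/(-27 + 1)) = 39*(2/(-26)) = 39*(-1/26*2) = 39*(-1/13) = -3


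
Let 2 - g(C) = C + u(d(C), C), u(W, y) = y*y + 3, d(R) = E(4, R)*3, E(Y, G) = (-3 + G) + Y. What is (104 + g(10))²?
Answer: 49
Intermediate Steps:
E(Y, G) = -3 + G + Y
d(R) = 3 + 3*R (d(R) = (-3 + R + 4)*3 = (1 + R)*3 = 3 + 3*R)
u(W, y) = 3 + y² (u(W, y) = y² + 3 = 3 + y²)
g(C) = -1 - C - C² (g(C) = 2 - (C + (3 + C²)) = 2 - (3 + C + C²) = 2 + (-3 - C - C²) = -1 - C - C²)
(104 + g(10))² = (104 + (-1 - 1*10 - 1*10²))² = (104 + (-1 - 10 - 1*100))² = (104 + (-1 - 10 - 100))² = (104 - 111)² = (-7)² = 49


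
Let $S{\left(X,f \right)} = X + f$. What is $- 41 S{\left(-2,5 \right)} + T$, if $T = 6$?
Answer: $-117$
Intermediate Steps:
$- 41 S{\left(-2,5 \right)} + T = - 41 \left(-2 + 5\right) + 6 = \left(-41\right) 3 + 6 = -123 + 6 = -117$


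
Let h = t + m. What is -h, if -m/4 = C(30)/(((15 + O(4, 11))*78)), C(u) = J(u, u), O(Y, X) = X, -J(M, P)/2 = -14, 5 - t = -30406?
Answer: -15418349/507 ≈ -30411.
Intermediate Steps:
t = 30411 (t = 5 - 1*(-30406) = 5 + 30406 = 30411)
J(M, P) = 28 (J(M, P) = -2*(-14) = 28)
C(u) = 28
m = -28/507 (m = -112/((15 + 11)*78) = -112/(26*78) = -112/2028 = -4*7/507 = -28/507 ≈ -0.055227)
h = 15418349/507 (h = 30411 - 28/507 = 15418349/507 ≈ 30411.)
-h = -1*15418349/507 = -15418349/507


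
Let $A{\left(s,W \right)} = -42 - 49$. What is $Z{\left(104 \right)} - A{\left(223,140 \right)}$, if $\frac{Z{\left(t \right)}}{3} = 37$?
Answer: $202$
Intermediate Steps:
$Z{\left(t \right)} = 111$ ($Z{\left(t \right)} = 3 \cdot 37 = 111$)
$A{\left(s,W \right)} = -91$ ($A{\left(s,W \right)} = -42 - 49 = -91$)
$Z{\left(104 \right)} - A{\left(223,140 \right)} = 111 - -91 = 111 + 91 = 202$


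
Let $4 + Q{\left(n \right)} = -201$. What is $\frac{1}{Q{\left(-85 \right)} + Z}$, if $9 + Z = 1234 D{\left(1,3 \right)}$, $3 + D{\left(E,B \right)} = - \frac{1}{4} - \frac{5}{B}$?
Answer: $- \frac{6}{37687} \approx -0.00015921$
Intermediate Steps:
$D{\left(E,B \right)} = - \frac{13}{4} - \frac{5}{B}$ ($D{\left(E,B \right)} = -3 - \left(\frac{1}{4} + \frac{5}{B}\right) = - \frac{13}{4} - \frac{5}{B}$)
$Q{\left(n \right)} = -205$ ($Q{\left(n \right)} = -4 - 201 = -205$)
$Z = - \frac{36457}{6}$ ($Z = -9 + 1234 \left(- \frac{13}{4} - \frac{5}{3}\right) = -9 + 1234 \left(- \frac{59}{12}\right) = -9 - \frac{36403}{6} = - \frac{36457}{6} \approx -6076.2$)
$\frac{1}{Q{\left(-85 \right)} + Z} = \frac{1}{-205 - \frac{36457}{6}} = \frac{1}{- \frac{37687}{6}} = - \frac{6}{37687}$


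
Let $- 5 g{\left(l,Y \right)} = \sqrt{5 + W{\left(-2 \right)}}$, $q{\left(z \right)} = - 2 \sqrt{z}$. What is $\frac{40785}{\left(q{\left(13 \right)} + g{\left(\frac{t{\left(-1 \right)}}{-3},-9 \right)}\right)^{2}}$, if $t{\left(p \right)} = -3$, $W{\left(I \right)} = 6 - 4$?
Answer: $\frac{444216625}{557283} - \frac{6797500 \sqrt{91}}{557283} \approx 680.75$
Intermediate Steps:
$W{\left(I \right)} = 2$
$g{\left(l,Y \right)} = - \frac{\sqrt{7}}{5}$ ($g{\left(l,Y \right)} = - \frac{\sqrt{5 + 2}}{5} = - \frac{\sqrt{7}}{5}$)
$\frac{40785}{\left(q{\left(13 \right)} + g{\left(\frac{t{\left(-1 \right)}}{-3},-9 \right)}\right)^{2}} = \frac{40785}{\left(- 2 \sqrt{13} - \frac{\sqrt{7}}{5}\right)^{2}}$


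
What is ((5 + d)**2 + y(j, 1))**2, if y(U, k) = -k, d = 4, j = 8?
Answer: 6400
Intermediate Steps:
((5 + d)**2 + y(j, 1))**2 = ((5 + 4)**2 - 1*1)**2 = (9**2 - 1)**2 = (81 - 1)**2 = 80**2 = 6400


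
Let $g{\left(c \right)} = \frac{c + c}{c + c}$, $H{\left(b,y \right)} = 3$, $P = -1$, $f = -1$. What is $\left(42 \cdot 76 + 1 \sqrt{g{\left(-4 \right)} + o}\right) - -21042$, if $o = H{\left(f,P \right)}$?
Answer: $24236$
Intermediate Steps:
$o = 3$
$g{\left(c \right)} = 1$ ($g{\left(c \right)} = \frac{2 c}{2 c} = 2 c \frac{1}{2 c} = 1$)
$\left(42 \cdot 76 + 1 \sqrt{g{\left(-4 \right)} + o}\right) - -21042 = \left(42 \cdot 76 + 1 \sqrt{1 + 3}\right) - -21042 = \left(3192 + 1 \sqrt{4}\right) + 21042 = \left(3192 + 1 \cdot 2\right) + 21042 = \left(3192 + 2\right) + 21042 = 3194 + 21042 = 24236$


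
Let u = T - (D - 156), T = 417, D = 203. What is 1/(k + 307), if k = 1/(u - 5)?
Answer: 365/112056 ≈ 0.0032573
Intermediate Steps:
u = 370 (u = 417 - (203 - 156) = 417 - 1*47 = 417 - 47 = 370)
k = 1/365 (k = 1/(370 - 5) = 1/365 ≈ 0.0027397)
1/(k + 307) = 1/(1/365 + 307) = 1/(112056/365) = 365/112056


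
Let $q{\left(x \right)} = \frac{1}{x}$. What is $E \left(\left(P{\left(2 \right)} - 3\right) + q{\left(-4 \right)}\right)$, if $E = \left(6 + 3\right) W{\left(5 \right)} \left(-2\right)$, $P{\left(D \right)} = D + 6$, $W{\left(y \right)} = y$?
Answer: $- \frac{855}{2} \approx -427.5$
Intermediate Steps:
$P{\left(D \right)} = 6 + D$
$E = -90$ ($E = \left(6 + 3\right) 5 \left(-2\right) = 9 \cdot 5 \left(-2\right) = 45 \left(-2\right) = -90$)
$E \left(\left(P{\left(2 \right)} - 3\right) + q{\left(-4 \right)}\right) = - 90 \left(\left(\left(6 + 2\right) - 3\right) + \frac{1}{-4}\right) = - 90 \left(\left(8 - 3\right) - \frac{1}{4}\right) = - 90 \left(5 - \frac{1}{4}\right) = \left(-90\right) \frac{19}{4} = - \frac{855}{2}$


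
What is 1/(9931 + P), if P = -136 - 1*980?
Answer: 1/8815 ≈ 0.00011344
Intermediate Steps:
P = -1116 (P = -136 - 980 = -1116)
1/(9931 + P) = 1/(9931 - 1116) = 1/8815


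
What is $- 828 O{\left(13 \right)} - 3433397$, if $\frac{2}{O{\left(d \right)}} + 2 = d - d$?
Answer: $-3432569$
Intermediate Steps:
$O{\left(d \right)} = -1$ ($O{\left(d \right)} = \frac{2}{-2 + \left(d - d\right)} = \frac{2}{-2 + 0} = \frac{2}{-2} = 2 \left(- \frac{1}{2}\right) = -1$)
$- 828 O{\left(13 \right)} - 3433397 = \left(-828\right) \left(-1\right) - 3433397 = 828 - 3433397 = -3432569$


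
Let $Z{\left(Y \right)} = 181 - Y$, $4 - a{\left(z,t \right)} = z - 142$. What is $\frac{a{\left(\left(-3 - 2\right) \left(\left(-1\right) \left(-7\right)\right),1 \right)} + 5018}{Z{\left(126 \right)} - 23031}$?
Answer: $- \frac{5199}{22976} \approx -0.22628$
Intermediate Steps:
$a{\left(z,t \right)} = 146 - z$ ($a{\left(z,t \right)} = 4 - \left(z - 142\right) = 4 - \left(-142 + z\right) = 146 - z$)
$\frac{a{\left(\left(-3 - 2\right) \left(\left(-1\right) \left(-7\right)\right),1 \right)} + 5018}{Z{\left(126 \right)} - 23031} = \frac{\left(146 - \left(-3 - 2\right) \left(\left(-1\right) \left(-7\right)\right)\right) + 5018}{\left(181 - 126\right) - 23031} = \frac{\left(146 - \left(-5\right) 7\right) + 5018}{\left(181 - 126\right) - 23031} = \frac{\left(146 - -35\right) + 5018}{55 - 23031} = \frac{\left(146 + 35\right) + 5018}{-22976} = \left(181 + 5018\right) \left(- \frac{1}{22976}\right) = 5199 \left(- \frac{1}{22976}\right) = - \frac{5199}{22976}$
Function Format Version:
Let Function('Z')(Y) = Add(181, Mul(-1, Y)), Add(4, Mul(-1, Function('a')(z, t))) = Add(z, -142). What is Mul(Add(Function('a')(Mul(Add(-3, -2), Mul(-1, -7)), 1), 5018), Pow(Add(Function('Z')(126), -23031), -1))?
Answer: Rational(-5199, 22976) ≈ -0.22628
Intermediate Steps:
Function('a')(z, t) = Add(146, Mul(-1, z)) (Function('a')(z, t) = Add(4, Mul(-1, Add(z, -142))) = Add(4, Mul(-1, Add(-142, z))) = Add(4, Add(142, Mul(-1, z))) = Add(146, Mul(-1, z)))
Mul(Add(Function('a')(Mul(Add(-3, -2), Mul(-1, -7)), 1), 5018), Pow(Add(Function('Z')(126), -23031), -1)) = Mul(Add(Add(146, Mul(-1, Mul(Add(-3, -2), Mul(-1, -7)))), 5018), Pow(Add(Add(181, Mul(-1, 126)), -23031), -1)) = Mul(Add(Add(146, Mul(-1, Mul(-5, 7))), 5018), Pow(Add(Add(181, -126), -23031), -1)) = Mul(Add(Add(146, Mul(-1, -35)), 5018), Pow(Add(55, -23031), -1)) = Mul(Add(Add(146, 35), 5018), Pow(-22976, -1)) = Mul(Add(181, 5018), Rational(-1, 22976)) = Mul(5199, Rational(-1, 22976)) = Rational(-5199, 22976)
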